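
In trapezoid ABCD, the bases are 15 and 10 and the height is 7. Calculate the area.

A trapezoid's area equals the midsegment times the height.
The midsegment is (15 + 10) / 2 = 25/2.
Area = 25/2 * 7 = 175/2.

175/2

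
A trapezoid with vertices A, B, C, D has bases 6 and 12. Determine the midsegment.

midsegment = (6 + 12) / 2 = 18 / 2 = 9

9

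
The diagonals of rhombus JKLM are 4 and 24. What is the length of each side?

In a rhombus, the diagonals bisect each other perpendicularly, creating four congruent right triangles.
Each triangle has legs 2 (half of 4) and 12 (half of 24).
The hypotenuse of each right triangle is a side of the rhombus:
side = sqrt(2^2 + 12^2) = sqrt(148) = 2*sqrt(37)

2*sqrt(37)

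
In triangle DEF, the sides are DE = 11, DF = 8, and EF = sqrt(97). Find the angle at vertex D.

By the inverse law of cosines: cos(D) = (DE² + DF² - EF²) / (2 × DE × DF)
cos(D) = (11² + 8² - (sqrt(97))²) / (2 × 11 × 8)
cos(D) = (121 + 64 - (97)) / 176
cos(D) = 1/2
D = arccos(1/2) = 60°

60°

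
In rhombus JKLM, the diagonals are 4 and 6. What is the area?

The diagonals of a rhombus divide it into four right triangles.
Each triangle has legs 4/ 2 = 2 and 6/2 = 3, so each has area (1/2)*2*3 = 3.
Four such triangles give total area = (d1 * d2) / 2 = 12.

12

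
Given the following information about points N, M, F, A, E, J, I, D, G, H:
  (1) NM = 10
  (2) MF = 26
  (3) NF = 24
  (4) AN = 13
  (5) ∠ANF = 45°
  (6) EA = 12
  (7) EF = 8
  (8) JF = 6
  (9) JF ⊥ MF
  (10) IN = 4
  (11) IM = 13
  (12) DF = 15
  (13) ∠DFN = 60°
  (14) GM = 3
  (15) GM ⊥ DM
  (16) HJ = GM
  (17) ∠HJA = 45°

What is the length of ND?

Step 1: By the law of cosines on triangle NFD: ND² = 24² + 15² − 2·24·15·cos(60°) = 441, so ND = 21.

Therefore, the length of ND = 21.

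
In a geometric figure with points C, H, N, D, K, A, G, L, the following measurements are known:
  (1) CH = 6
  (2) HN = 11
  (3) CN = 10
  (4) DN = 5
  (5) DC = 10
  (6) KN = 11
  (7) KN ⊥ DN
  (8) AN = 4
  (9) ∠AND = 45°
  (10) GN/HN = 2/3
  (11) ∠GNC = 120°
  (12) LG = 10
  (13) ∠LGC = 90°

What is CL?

From the given relations: GN = 2/3·HN = 2/3·11 ≈ 7.33.
Step 1: By the law of cosines on triangle CNG: CG² = 10² + 7.33² − 2·10·7.33·cos(120°) = 227.11, so CG ≈ 15.07.
Step 2: By the law of cosines on triangle CGL: CL² = 15.07² + 10² − 2·15.07·10·cos(90°) = 327.11, so CL = 8/3·√46.

Therefore, the length of CL = 8/3·√46.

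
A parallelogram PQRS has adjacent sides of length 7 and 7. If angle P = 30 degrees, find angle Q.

Opposite sides of a parallelogram are parallel, so consecutive angles form co-interior angles on a transversal.
Co-interior angles sum to 180°, giving angle Q = 180 - 30 = 150 degrees.

150 degrees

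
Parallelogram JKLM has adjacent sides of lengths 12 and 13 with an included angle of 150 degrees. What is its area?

Area = 12 * 13 * sin(150°) = 156 * 1/2 = 78

78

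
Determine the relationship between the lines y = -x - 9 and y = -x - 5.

Slope of line 1: m1 = -1
Slope of line 2: m2 = -1
Two lines are parallel if and only if they have equal slopes (or both are vertical).
Here m1 = m2 = -1, confirming the lines are parallel.

Parallel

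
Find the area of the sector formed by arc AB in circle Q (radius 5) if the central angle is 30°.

Sector area = π(5²)(1/12) = 25*pi/12

25*pi/12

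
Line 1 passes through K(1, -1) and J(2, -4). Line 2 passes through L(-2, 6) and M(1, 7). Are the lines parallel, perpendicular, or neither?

Slope of line 1: m1 = (-4 - -1)/(2 - 1) = -3/1 = -3
Slope of line 2: m2 = (7 - 6)/(1 - -2) = 1/3 = 1/3
Two lines are perpendicular when the product of their slopes is -1 (negative reciprocals).
m1 * m2 = (-3) * (1/3) = -1, confirming perpendicularity.

Perpendicular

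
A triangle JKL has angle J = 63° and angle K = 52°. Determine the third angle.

The interior angles sum to 180°: angle L = 180 - 63 - 52 = 65°.
The triangle is acute (angles 63°, 52°, 65°).

65 degrees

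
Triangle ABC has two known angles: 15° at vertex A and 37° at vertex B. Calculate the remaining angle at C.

angle C = 180 - 15 - 37 = 128 degrees.

128 degrees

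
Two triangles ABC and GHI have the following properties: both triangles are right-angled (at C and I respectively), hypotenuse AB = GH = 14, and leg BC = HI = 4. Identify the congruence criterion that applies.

Consider the given information: both triangles are right-angled (at C and I respectively), hypotenuse AB = GH = 14, and leg BC = HI = 4
This is not SAS or AAS: SAS requires two sides and the included angle between them. AAS requires two angles and a non-included side.
The correct criterion is HL. The hypotenuse and one leg of two right triangles are equal (Hypotenuse-Leg).

HL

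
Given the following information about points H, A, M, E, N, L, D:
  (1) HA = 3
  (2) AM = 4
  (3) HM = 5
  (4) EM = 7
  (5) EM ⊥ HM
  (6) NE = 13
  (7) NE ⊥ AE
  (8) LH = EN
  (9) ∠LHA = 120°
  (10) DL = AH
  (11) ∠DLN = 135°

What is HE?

Step 1: By the law of cosines on triangle HME: HE² = 5² + 7² − 2·5·7·cos(90°) = 74, so HE = √74.

Therefore, the length of HE = √74.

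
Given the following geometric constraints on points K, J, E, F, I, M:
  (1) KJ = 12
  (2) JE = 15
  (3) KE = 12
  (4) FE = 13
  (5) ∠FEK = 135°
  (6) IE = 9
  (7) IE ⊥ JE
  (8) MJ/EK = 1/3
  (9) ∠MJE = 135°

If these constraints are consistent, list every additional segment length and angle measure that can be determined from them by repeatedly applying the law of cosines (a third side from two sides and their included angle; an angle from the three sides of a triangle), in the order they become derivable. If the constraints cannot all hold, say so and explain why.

The constraints are consistent. Derivable facts, in order:
After 1 step:
- EM ≈ 18.05
- JI = 3·√34
- KF ≈ 23.1
- ∠EJK = 51.32°
- ∠EKJ = 77.36°
- ∠JEK = 51.32°
After 2 steps:
- ∠EFK = 21.55°
- ∠EIJ = 59.04°
- ∠EJI = 30.96°
- ∠EKF = 23.45°
- ∠EMJ = 35.99°
- ∠JEM = 9.01°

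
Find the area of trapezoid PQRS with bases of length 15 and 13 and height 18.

Area = (15 + 13) * 18 / 2 = 504 / 2 = 252

252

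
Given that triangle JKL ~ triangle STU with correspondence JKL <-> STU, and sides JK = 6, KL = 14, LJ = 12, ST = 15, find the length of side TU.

Similar triangles have proportional sides. Setting up the proportion:
ST / JK = TU / KL
15 / 6 = TU / 14
TU = 14 * 15 / 6 = 35.

35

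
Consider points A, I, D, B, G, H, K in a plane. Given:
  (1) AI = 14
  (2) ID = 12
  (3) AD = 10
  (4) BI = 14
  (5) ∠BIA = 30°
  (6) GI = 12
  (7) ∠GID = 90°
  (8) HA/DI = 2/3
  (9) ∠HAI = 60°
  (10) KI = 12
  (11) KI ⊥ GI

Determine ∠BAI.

Step 1: By the law of cosines on triangle AIB: AB² = 14² + 14² − 2·14·14·cos(30°) = 52.52, so AB ≈ 7.25.
Step 2: By the inverse law of cosines on triangle BAI: cos(∠BAI) = (7.25² + 14² − 14²) / (2·7.25·14) = 52.52/202.91 = 0.2588, so ∠BAI = 75°.

Therefore, the measure of angle ∠BAI = 75°.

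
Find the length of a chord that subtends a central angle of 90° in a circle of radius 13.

Chord length = 2r sin(θ/2)
= 2 × 13 × sin(90°/2)
= 2 × 13 × sin(45°)
= 13*sqrt(2)

13*sqrt(2)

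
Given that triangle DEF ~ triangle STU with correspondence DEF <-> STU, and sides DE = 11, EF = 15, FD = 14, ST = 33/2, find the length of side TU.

Since the triangles are similar, the ratio of corresponding sides is constant.
Scale factor k = ST / DE = 33/2 / 11 = 3/2
TU = k * EF = 3/2 * 15 = 45/2

45/2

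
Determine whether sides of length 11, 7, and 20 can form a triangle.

Check the triangle inequality: 11 + 7 = 18 ≤ 20.
Since the sum of two sides does not exceed the third, no triangle can be formed.

No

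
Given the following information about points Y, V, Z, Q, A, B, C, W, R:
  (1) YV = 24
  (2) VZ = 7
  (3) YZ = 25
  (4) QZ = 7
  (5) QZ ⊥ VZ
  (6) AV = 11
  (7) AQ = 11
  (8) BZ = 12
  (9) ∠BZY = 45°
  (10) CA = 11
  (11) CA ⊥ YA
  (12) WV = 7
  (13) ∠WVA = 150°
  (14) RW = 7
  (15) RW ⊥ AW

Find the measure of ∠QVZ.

Step 1: By the law of cosines on triangle VZQ: VQ² = 7² + 7² − 2·7·7·cos(90°) = 98, so VQ = 7·√2.
Step 2: By the inverse law of cosines on triangle QVZ: cos(∠QVZ) = ((7·√2)² + 7² − 7²) / (2·7·√2·7) = 98/138.59 = 0.7071, so ∠QVZ = 45°.

Therefore, the measure of angle ∠QVZ = 45°.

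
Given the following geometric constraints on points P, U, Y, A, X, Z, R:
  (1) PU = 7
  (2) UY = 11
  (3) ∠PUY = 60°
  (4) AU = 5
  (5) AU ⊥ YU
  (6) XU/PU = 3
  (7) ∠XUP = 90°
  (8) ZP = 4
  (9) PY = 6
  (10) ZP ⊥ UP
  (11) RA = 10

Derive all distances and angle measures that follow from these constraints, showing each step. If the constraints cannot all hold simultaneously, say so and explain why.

These constraints are not satisfiable: (1), (2) and (3) already determine PY: by the law of cosines PY² = 7² + 11² − 2·7·11·cos(60°) = 93, so PY = √93, which contradicts (9) PY = 6. No planar figure meets all of them, so nothing further can be derived.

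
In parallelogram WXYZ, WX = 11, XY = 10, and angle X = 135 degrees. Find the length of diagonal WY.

Using the law of cosines:
d^2 = 11^2 + 10^2 - 2(11)(10)cos(135 degrees)
d^2 = 121 + 100 - 220*-sqrt(2)/2
d^2 = 110*sqrt(2) + 221
d = sqrt(110*sqrt(2) + 221)

sqrt(110*sqrt(2) + 221)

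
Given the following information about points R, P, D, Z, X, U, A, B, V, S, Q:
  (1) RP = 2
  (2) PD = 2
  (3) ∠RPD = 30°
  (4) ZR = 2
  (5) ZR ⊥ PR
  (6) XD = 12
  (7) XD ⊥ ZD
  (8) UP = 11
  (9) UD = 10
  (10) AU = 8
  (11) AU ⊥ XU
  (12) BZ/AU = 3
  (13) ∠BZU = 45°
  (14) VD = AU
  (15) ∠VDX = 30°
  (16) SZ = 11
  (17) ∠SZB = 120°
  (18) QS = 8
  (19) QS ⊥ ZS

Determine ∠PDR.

Step 1: By the law of cosines on triangle DPR: DR² = 2² + 2² − 2·2·2·cos(30°) = 1.07, so DR ≈ 1.04.
Step 2: By the inverse law of cosines on triangle PDR: cos(∠PDR) = (2² + 1.04² − 2²) / (2·2·1.04) = 1.07/4.14 = 0.2588, so ∠PDR = 75°.

Therefore, the measure of angle ∠PDR = 75°.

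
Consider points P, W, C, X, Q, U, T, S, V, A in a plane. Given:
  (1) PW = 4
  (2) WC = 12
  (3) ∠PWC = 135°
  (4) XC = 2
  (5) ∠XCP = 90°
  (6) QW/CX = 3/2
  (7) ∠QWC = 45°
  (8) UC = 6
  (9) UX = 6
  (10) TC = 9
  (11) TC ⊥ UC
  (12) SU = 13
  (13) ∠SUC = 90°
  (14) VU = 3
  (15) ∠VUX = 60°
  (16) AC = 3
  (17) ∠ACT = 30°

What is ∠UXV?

Step 1: By the law of cosines on triangle XUV: XV² = 6² + 3² − 2·6·3·cos(60°) = 27, so XV = 3·√3.
Step 2: By the inverse law of cosines on triangle UXV: cos(∠UXV) = (6² + (3·√3)² − 3²) / (2·6·3·√3) = 54/62.35 = 0.866, so ∠UXV = 30°.

Therefore, the measure of angle ∠UXV = 30°.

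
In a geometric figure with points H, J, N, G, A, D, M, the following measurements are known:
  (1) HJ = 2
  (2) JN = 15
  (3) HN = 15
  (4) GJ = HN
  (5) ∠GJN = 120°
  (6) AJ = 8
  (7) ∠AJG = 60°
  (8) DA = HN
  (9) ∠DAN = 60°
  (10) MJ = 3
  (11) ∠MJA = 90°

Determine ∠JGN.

From the given relations: GJ = HN = 15.
Step 1: By the law of cosines on triangle GJN: GN² = 15² + 15² − 2·15·15·cos(120°) = 675, so GN = 15·√3.
Step 2: By the inverse law of cosines on triangle JGN: cos(∠JGN) = (15² + (15·√3)² − 15²) / (2·15·15·√3) = 675/779.42 = 0.866, so ∠JGN = 30°.

Therefore, the measure of angle ∠JGN = 30°.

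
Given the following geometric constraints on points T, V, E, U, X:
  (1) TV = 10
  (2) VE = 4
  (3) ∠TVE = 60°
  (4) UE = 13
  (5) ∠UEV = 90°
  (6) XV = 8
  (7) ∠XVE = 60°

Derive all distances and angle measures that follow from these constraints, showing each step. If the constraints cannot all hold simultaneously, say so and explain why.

The constraints are consistent.

Step 1: From TV = 10, VE = 4, and ∠TVE = 60°, by the law of cosines:
  TE² = TV² + VE² - 2·TV·VE·cos(60°) = 100 + 16 - 40 = 76
  TE = 2·√19

Step 2: From VE = 4, EU = 13, and ∠VEU = 90°, by the law of cosines:
  VU² = VE² + EU² - 2·VE·EU·cos(90°) = 16 + 169 - 0 = 185
  VU = √185

Step 3: From EV = 4, VX = 8, and ∠EVX = 60°, by the law of cosines:
  EX² = EV² + VX² - 2·EV·VX·cos(60°) = 16 + 64 - 32 = 48
  EX = 4·√3

Step 4: From TE = 2·√19, TV = 10, EV = 4, by the inverse law of cosines:
  cos(∠ETV) = (TE² + TV² - EV²) / (2·TE·TV)
  ∠ETV = 23.41°

Step 5: From VE = 4, VU = √185, EU = 13, by the inverse law of cosines:
  cos(∠EVU) = (VE² + VU² - EU²) / (2·VE·VU)
  ∠EVU = 72.9°

Step 6: From ET = 2·√19, EV = 4, TV = 10, by the inverse law of cosines:
  cos(∠TEV) = (ET² + EV² - TV²) / (2·ET·EV)
  ∠TEV = 96.59°

Step 7: From EV = 4, EX = 4·√3, VX = 8, by the inverse law of cosines:
  cos(∠VEX) = (EV² + EX² - VX²) / (2·EV·EX)
  ∠VEX = 90°

Step 8: From UE = 13, UV = √185, EV = 4, by the inverse law of cosines:
  cos(∠EUV) = (UE² + UV² - EV²) / (2·UE·UV)
  ∠EUV = 17.1°

Step 9: From XE = 4·√3, XV = 8, EV = 4, by the inverse law of cosines:
  cos(∠EXV) = (XE² + XV² - EV²) / (2·XE·XV)
  ∠EXV = 30°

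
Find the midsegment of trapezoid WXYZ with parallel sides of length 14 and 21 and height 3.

midsegment = (14 + 21) / 2 = 35 / 2 = 35/2

35/2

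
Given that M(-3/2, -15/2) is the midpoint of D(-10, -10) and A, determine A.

Using the midpoint formula: M = ((x1 + x2)/2, (y1 + y2)/2)
We know M = (-3/2, -15/2) and D = (-10, -10)
For x: -3/2 = (-10 + x2)/2, so x2 = 2*-3/2 - -10 = 7
For y: -15/2 = (-10 + y2)/2, so y2 = 2*-15/2 - -10 = -5
A = (7, -5)

(7, -5)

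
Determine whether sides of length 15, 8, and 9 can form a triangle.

Yes.
The triangle inequality requires that the sum of any two sides exceeds the third.
Here 8 + 9 = 17 > 15, so the condition is met.

Yes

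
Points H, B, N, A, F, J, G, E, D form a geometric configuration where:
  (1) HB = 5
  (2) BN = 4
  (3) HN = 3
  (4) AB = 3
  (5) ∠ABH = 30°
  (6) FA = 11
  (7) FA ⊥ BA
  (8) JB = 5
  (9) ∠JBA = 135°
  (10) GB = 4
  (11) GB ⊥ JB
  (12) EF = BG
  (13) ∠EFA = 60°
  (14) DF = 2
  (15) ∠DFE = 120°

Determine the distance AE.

From the given relations: EF = BG = 4.
Step 1: By the law of cosines on triangle AFE: AE² = 11² + 4² − 2·11·4·cos(60°) = 93, so AE = √93.

Therefore, the length of AE = √93.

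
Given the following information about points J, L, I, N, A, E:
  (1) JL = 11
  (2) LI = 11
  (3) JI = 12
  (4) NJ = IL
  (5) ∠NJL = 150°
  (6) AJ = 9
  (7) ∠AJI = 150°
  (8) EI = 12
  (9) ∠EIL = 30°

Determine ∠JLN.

From the given relations: NJ = IL = 11.
Step 1: By the law of cosines on triangle LJN: LN² = 11² + 11² − 2·11·11·cos(150°) = 451.58, so LN ≈ 21.25.
Step 2: By the inverse law of cosines on triangle JLN: cos(∠JLN) = (11² + 21.25² − 11²) / (2·11·21.25) = 451.58/467.51 = 0.9659, so ∠JLN = 15°.

Therefore, the measure of angle ∠JLN = 15°.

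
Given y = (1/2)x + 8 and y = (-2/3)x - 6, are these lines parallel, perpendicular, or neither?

Slope of line 1: m1 = 1/2
Slope of line 2: m2 = -2/3
m1 != m2 (1/2 != -2/3), so not parallel.
m1 * m2 = (1/2) * (-2/3) = -1/3 != -1, so not perpendicular.
The lines are neither parallel nor perpendicular.

Neither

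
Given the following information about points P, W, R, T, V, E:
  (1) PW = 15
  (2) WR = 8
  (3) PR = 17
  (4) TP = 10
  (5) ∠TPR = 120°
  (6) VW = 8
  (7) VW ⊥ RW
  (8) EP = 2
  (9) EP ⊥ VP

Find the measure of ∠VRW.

Step 1: By the law of cosines on triangle RWV: RV² = 8² + 8² − 2·8·8·cos(90°) = 128, so RV = 8·√2.
Step 2: By the inverse law of cosines on triangle VRW: cos(∠VRW) = ((8·√2)² + 8² − 8²) / (2·8·√2·8) = 128/181.02 = 0.7071, so ∠VRW = 45°.

Therefore, the measure of angle ∠VRW = 45°.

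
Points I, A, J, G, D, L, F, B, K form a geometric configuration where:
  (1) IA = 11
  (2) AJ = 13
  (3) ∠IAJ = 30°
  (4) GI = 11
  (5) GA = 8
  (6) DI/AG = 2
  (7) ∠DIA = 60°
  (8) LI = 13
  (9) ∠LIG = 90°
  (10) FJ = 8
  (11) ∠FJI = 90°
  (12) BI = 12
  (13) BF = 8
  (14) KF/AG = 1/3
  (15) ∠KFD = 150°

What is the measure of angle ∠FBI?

Step 1: By the law of cosines on triangle JAI: JI² = 13² + 11² − 2·13·11·cos(30°) = 42.32, so JI ≈ 6.51.
Step 2: By the law of cosines on triangle FJI: FI² = 8² + 6.51² − 2·8·6.51·cos(90°) = 106.32, so FI ≈ 10.31.
Step 3: By the inverse law of cosines on triangle FBI: cos(∠FBI) = (8² + 12² − 10.31²) / (2·8·12) = 101.68/192 = 0.5296, so ∠FBI = 58.02°.

Therefore, the measure of angle ∠FBI = 58.02°.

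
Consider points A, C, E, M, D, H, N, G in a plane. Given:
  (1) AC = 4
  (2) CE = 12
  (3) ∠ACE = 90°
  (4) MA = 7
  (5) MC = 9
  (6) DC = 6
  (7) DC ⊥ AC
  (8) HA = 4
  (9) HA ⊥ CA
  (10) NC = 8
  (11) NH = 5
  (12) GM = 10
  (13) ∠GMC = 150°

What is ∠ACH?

Step 1: By the law of cosines on triangle CAH: CH² = 4² + 4² − 2·4·4·cos(90°) = 32, so CH = 4·√2.
Step 2: By the inverse law of cosines on triangle ACH: cos(∠ACH) = (4² + (4·√2)² − 4²) / (2·4·4·√2) = 32/45.25 = 0.7071, so ∠ACH = 45°.

Therefore, the measure of angle ∠ACH = 45°.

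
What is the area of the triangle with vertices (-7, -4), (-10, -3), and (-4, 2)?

Shoelace: Area = (1/2)|-7(-3-2) + -10(2--4) + -4(-4--3)| = (1/2)(21) = 21/2

21/2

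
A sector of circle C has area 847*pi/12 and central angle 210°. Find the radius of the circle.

Sector area A = πr² × θ/360, so r² = 360A / (πθ).
r² = 360 × 847*pi/12 / (π × 210)
r² = 121
r = 11

11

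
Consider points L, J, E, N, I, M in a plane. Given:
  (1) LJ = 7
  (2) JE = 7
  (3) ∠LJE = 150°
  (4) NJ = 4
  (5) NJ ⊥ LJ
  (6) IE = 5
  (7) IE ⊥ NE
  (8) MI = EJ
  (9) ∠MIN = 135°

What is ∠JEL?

Step 1: By the law of cosines on triangle EJL: EL² = 7² + 7² − 2·7·7·cos(150°) = 182.87, so EL ≈ 13.52.
Step 2: By the inverse law of cosines on triangle JEL: cos(∠JEL) = (7² + 13.52² − 7²) / (2·7·13.52) = 182.87/189.32 = 0.9659, so ∠JEL = 15°.

Therefore, the measure of angle ∠JEL = 15°.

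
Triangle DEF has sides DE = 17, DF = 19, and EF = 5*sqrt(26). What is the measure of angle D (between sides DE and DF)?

By the inverse law of cosines: cos(D) = (DE² + DF² - EF²) / (2 × DE × DF)
cos(D) = (17² + 19² - (5*sqrt(26))²) / (2 × 17 × 19)
cos(D) = (289 + 361 - (650)) / 646
cos(D) = 0
D = arccos(0) = 90°

90°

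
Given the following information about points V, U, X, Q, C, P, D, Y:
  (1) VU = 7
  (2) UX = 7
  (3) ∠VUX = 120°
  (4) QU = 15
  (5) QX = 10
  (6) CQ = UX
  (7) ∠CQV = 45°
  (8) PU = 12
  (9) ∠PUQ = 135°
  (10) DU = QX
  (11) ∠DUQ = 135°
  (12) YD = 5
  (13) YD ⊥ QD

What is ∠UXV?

Step 1: By the law of cosines on triangle XUV: XV² = 7² + 7² − 2·7·7·cos(120°) = 147, so XV = 7·√3.
Step 2: By the inverse law of cosines on triangle UXV: cos(∠UXV) = (7² + (7·√3)² − 7²) / (2·7·7·√3) = 147/169.74 = 0.866, so ∠UXV = 30°.

Therefore, the measure of angle ∠UXV = 30°.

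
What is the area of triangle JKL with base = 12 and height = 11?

Area = (1/2) * base * height
Area = (1/2) * 12 * 11
Area = 66

66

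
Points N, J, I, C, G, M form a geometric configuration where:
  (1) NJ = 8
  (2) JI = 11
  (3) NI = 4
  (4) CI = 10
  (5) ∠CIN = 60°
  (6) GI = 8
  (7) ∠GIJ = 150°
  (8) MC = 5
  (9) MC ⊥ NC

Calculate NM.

Step 1: By the law of cosines on triangle CIN: CN² = 10² + 4² − 2·10·4·cos(60°) = 76, so CN = 2·√19.
Step 2: By the law of cosines on triangle NCM: NM² = (2·√19)² + 5² − 2·2·√19·5·cos(90°) = 101, so NM = √101.

Therefore, the length of NM = √101.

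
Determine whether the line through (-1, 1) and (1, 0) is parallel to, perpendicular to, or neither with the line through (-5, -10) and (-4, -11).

Slope of line 1: m1 = (0 - 1)/(1 - -1) = -1/2 = -1/2
Slope of line 2: m2 = (-11 - -10)/(-4 - -5) = -1/1 = -1
For parallel lines we need equal slopes: -1/2 != -1.
For perpendicular lines we need m1*m2 = -1: (-1/2)(-1) = 1/2 != -1.
Since neither condition holds, the lines are neither parallel nor perpendicular.

Neither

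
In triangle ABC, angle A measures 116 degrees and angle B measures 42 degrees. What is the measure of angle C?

Let angle C = x. Then 116 + 42 + x = 180.
x = 180 - 158 = 22 degrees.

22 degrees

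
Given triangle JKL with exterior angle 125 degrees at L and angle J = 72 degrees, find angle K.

By the exterior angle theorem: exterior angle = sum of remote interior angles.
125 = 72 + angle K
angle K = 125 - 72 = 53 degrees

53 degrees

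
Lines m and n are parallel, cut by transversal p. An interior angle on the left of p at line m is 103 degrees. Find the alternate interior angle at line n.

Alternate interior angles lie on opposite sides of the transversal, between the parallel lines.
By the alternate interior angle theorem, they are equal: 103 degrees.

103 degrees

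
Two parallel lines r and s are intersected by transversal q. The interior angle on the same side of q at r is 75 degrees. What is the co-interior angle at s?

Co-interior angles (same-side interior) formed by parallel lines and a transversal are supplementary (sum to 180 degrees).
The given angle is 75 degrees.
The co-interior angle = 180 - 75 = 105 degrees.

105 degrees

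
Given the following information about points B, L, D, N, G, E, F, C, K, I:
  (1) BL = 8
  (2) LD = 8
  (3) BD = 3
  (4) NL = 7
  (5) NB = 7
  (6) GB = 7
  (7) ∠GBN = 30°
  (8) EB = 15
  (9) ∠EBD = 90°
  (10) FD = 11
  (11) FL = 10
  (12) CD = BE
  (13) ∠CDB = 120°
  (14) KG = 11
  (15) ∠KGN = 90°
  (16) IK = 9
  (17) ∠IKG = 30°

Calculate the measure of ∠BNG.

Step 1: By the law of cosines on triangle NBG: NG² = 7² + 7² − 2·7·7·cos(30°) = 13.13, so NG ≈ 3.62.
Step 2: By the inverse law of cosines on triangle BNG: cos(∠BNG) = (7² + 3.62² − 7²) / (2·7·3.62) = 13.13/50.73 = 0.2588, so ∠BNG = 75°.

Therefore, the measure of angle ∠BNG = 75°.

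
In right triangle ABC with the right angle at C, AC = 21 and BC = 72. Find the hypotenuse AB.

By the Pythagorean theorem: AB^2 = AC^2 + BC^2
AB^2 = 21^2 + 72^2 = 441 + 5184 = 5625
AB = sqrt(5625) = 75

75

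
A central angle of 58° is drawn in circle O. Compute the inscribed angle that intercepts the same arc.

Inscribed angle = 58° / 2 = 29° (inscribed angle theorem).

29°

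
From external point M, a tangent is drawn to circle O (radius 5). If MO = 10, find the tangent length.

The tangent, radius, and line from the external point to the center form a right triangle.
The right angle is where the tangent meets the radius.
By the Pythagorean theorem: tangent² + 5² = 10²
tangent² = 100 - 25 = 75
tangent = 5*sqrt(3)

5*sqrt(3)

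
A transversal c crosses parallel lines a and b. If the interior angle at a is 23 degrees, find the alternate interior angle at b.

Alternate interior angles lie on opposite sides of the transversal, between the parallel lines.
By the alternate interior angle theorem, they are equal: 23 degrees.

23 degrees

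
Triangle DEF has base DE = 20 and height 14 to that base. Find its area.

Area = (1/2) * base * height
Area = (1/2) * 20 * 14
Area = 140

140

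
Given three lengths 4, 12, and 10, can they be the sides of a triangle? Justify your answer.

Sort the sides: 4, 10, 12.
It suffices to check that the sum of the two smallest exceeds the largest:
4 + 10 = 14 > 12. ✓
Yes, a valid triangle can be formed.

Yes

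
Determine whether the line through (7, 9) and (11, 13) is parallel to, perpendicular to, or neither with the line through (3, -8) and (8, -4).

Slope of line 1: m1 = (13 - 9)/(11 - 7) = 4/4 = 1
Slope of line 2: m2 = (-4 - -8)/(8 - 3) = 4/5 = 4/5
m1 != m2 and m1*m2 = 4/5 != -1. Neither.

Neither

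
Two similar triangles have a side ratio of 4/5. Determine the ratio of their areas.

The ratio of areas of similar triangles equals the square of the side ratio.
Side ratio = 4:5
Area ratio = (4/5)^2 = 16/25 = 16:25

16:25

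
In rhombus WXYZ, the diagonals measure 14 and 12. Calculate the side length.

The diagonals of a rhombus bisect each other at right angles.
Half-diagonals: 14/2 = 7 and 12/2 = 6
side = sqrt(7^2 + 6^2)
side = sqrt(49 + 36)
side = sqrt(85)

sqrt(85)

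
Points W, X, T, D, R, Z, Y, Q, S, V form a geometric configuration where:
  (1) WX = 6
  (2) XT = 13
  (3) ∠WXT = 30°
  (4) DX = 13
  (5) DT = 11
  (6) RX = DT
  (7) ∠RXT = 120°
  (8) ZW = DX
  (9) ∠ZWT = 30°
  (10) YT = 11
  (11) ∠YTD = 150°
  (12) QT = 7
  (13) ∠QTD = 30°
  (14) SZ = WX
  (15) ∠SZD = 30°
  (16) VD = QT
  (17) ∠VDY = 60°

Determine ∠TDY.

Step 1: By the law of cosines on triangle DTY: DY² = 11² + 11² − 2·11·11·cos(150°) = 451.58, so DY ≈ 21.25.
Step 2: By the inverse law of cosines on triangle TDY: cos(∠TDY) = (11² + 21.25² − 11²) / (2·11·21.25) = 451.58/467.51 = 0.9659, so ∠TDY = 15°.

Therefore, the measure of angle ∠TDY = 15°.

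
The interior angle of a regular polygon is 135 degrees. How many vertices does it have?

Exterior angle = 180 - 135 = 45. n = 360 / 45 = 8.

8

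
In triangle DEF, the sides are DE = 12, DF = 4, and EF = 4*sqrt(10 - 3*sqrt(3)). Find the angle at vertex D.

By the inverse law of cosines: cos(D) = (DE² + DF² - EF²) / (2 × DE × DF)
cos(D) = (12² + 4² - (4*sqrt(10 - 3*sqrt(3)))²) / (2 × 12 × 4)
cos(D) = (144 + 16 - (160 - 48*sqrt(3))) / 96
cos(D) = sqrt(3)/2
D = arccos(sqrt(3)/2) = 30°

30°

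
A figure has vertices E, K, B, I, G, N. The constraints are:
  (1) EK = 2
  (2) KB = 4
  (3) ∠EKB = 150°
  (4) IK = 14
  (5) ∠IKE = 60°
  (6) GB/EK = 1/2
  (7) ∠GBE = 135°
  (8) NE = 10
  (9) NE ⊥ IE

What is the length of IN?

Step 1: By the law of cosines on triangle EKI: EI² = 2² + 14² − 2·2·14·cos(60°) = 172, so EI = 2·√43.
Step 2: By the law of cosines on triangle IEN: IN² = (2·√43)² + 10² − 2·2·√43·10·cos(90°) = 272, so IN = 4·√17.

Therefore, the length of IN = 4·√17.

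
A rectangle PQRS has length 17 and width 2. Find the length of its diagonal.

d = sqrt(17^2 + 2^2) = sqrt(293)

sqrt(293)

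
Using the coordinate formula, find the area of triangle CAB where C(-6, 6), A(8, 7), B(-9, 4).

Using the Shoelace formula for a triangle:
Area = (1/2)|x0(y1 - y2) + x1(y2 - y0) + x2(y0 - y1)|
Area = (1/2)|-6(7 - 4) + 8(4 - 6) + -9(6 - 7)|
Area = (1/2)|-18 + -16 + 9|
Area = (1/2)|-25|
Area = (1/2)(25)
Area = 25/2

25/2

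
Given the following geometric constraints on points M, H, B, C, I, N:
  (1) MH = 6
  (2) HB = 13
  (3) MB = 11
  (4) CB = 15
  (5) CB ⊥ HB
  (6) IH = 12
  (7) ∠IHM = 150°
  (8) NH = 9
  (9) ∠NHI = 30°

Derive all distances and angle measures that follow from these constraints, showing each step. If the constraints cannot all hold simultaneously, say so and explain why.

The constraints are consistent.

Step 1: From MH = 6, HI = 12, and ∠MHI = 150°, by the law of cosines:
  MI² = MH² + HI² - 2·MH·HI·cos(150°) = 36 + 144 + 124.7 = 304.7
  MI ≈ 17.46

Step 2: From HB = 13, BC = 15, and ∠HBC = 90°, by the law of cosines:
  HC² = HB² + BC² - 2·HB·BC·cos(90°) = 169 + 225 - 0 = 394
  HC ≈ 19.85

Step 3: From IH = 12, HN = 9, and ∠IHN = 30°, by the law of cosines:
  IN² = IH² + HN² - 2·IH·HN·cos(30°) = 144 + 81 - 187.1 = 37.94
  IN ≈ 6.16

Step 4: From MB = 11, MH = 6, BH = 13, by the inverse law of cosines:
  cos(∠BMH) = (MB² + MH² - BH²) / (2·MB·MH)
  ∠BMH = 95.22°

Step 5: From HB = 13, HM = 6, BM = 11, by the inverse law of cosines:
  cos(∠BHM) = (HB² + HM² - BM²) / (2·HB·HM)
  ∠BHM = 57.42°

Step 6: From BH = 13, BM = 11, HM = 6, by the inverse law of cosines:
  cos(∠HBM) = (BH² + BM² - HM²) / (2·BH·BM)
  ∠HBM = 27.36°

Step 7: From MH = 6, MI = 17.46, HI = 12, by the inverse law of cosines:
  cos(∠HMI) = (MH² + MI² - HI²) / (2·MH·MI)
  ∠HMI = 20.1°

Step 8: From HB = 13, HC = 19.85, BC = 15, by the inverse law of cosines:
  cos(∠BHC) = (HB² + HC² - BC²) / (2·HB·HC)
  ∠BHC = 49.09°

Step 9: From CB = 15, CH = 19.85, BH = 13, by the inverse law of cosines:
  cos(∠BCH) = (CB² + CH² - BH²) / (2·CB·CH)
  ∠BCH = 40.91°

Step 10: From IH = 12, IM = 17.46, HM = 6, by the inverse law of cosines:
  cos(∠HIM) = (IH² + IM² - HM²) / (2·IH·IM)
  ∠HIM = 9.9°

Step 11: From IH = 12, IN = 6.16, HN = 9, by the inverse law of cosines:
  cos(∠HIN) = (IH² + IN² - HN²) / (2·IH·IN)
  ∠HIN = 46.94°

Step 12: From NH = 9, NI = 6.16, HI = 12, by the inverse law of cosines:
  cos(∠HNI) = (NH² + NI² - HI²) / (2·NH·NI)
  ∠HNI = 103.06°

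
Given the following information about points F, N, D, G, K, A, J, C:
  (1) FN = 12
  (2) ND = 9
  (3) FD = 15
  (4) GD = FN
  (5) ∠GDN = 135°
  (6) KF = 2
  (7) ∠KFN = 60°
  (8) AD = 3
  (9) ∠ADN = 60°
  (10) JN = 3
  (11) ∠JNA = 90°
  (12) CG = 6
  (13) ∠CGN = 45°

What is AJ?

Step 1: By the law of cosines on triangle NDA: NA² = 9² + 3² − 2·9·3·cos(60°) = 63, so NA = 3·√7.
Step 2: By the law of cosines on triangle ANJ: AJ² = (3·√7)² + 3² − 2·3·√7·3·cos(90°) = 72, so AJ = 6·√2.

Therefore, the length of AJ = 6·√2.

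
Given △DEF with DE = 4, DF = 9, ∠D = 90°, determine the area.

Area = (1/2) * DE * DF * sin(D)
Area = (1/2) * 4 * 9 * sin(90°)
Area = (1/2) * 4 * 9 * 1
Area = 18

18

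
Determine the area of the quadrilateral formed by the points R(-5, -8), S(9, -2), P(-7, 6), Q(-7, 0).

Shoelace: sum of cross terms = 220, Area = (1/2)|220| = 110

110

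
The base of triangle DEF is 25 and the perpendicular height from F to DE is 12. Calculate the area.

Area = (1/2) * base * height
Area = (1/2) * 25 * 12
Area = 150

150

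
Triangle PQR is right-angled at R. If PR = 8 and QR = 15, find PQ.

In a right triangle, the square of the hypotenuse equals the sum of the squares of the two legs.
The legs are 8 and 15, so the hypotenuse = sqrt(64 + 225) = sqrt(289) = 17.

17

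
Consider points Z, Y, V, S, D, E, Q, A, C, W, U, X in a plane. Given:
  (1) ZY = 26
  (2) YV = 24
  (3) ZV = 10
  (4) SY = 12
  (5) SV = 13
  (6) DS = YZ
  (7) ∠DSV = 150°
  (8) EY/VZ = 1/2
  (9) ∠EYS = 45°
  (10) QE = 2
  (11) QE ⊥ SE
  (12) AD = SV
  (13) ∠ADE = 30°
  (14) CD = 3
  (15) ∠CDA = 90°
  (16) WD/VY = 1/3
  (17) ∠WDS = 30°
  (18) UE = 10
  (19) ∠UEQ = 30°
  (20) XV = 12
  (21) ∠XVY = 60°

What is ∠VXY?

Step 1: By the law of cosines on triangle XVY: XY² = 12² + 24² − 2·12·24·cos(60°) = 432, so XY = 12·√3.
Step 2: By the inverse law of cosines on triangle VXY: cos(∠VXY) = (12² + (12·√3)² − 24²) / (2·12·12·√3) = 0/498.83 = 0, so ∠VXY = 90°.

Therefore, the measure of angle ∠VXY = 90°.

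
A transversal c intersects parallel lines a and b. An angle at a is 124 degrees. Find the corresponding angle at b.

Corresponding angles are equal: 124 degrees.

124 degrees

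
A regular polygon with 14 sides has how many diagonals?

Total line segments between 14 vertices = C(14,2) = 91.
Subtract the 14 sides: 91 - 14 = 77 diagonals.

77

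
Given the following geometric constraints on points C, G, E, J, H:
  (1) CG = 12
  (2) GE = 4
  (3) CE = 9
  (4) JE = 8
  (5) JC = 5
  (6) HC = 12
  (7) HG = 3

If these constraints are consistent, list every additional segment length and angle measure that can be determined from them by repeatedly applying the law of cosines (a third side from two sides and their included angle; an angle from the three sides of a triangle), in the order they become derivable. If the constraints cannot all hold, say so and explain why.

The constraints are consistent. Derivable facts, in order:
After 1 step:
- ∠CEG = 130.75°
- ∠CEJ = 33.56°
- ∠CGE = 34.62°
- ∠CGH = 82.82°
- ∠CHG = 82.82°
- ∠CJE = 84.26°
- ∠ECG = 14.63°
- ∠ECJ = 62.18°
- ∠GCH = 14.36°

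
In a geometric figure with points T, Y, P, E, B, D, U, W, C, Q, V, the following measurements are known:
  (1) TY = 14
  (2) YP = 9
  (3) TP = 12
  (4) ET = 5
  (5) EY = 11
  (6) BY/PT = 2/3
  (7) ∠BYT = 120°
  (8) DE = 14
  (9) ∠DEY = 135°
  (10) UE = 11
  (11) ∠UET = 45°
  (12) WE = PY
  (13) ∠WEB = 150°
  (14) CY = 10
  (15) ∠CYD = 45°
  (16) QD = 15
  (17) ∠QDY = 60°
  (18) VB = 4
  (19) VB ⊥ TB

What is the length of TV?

From the given relations: BY = 2/3·PT = 2/3·12 = 8.
Step 1: By the law of cosines on triangle BYT: BT² = 8² + 14² − 2·8·14·cos(120°) = 372, so BT = 2·√93.
Step 2: By the law of cosines on triangle TBV: TV² = (2·√93)² + 4² − 2·2·√93·4·cos(90°) = 388, so TV = 2·√97.

Therefore, the length of TV = 2·√97.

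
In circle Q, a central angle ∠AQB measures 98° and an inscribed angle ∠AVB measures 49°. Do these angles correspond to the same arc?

By the inscribed angle theorem, if both angles subtend the same arc, the inscribed angle must be half the central angle.
Half of 98° = 49°, which equals the given inscribed angle of 49°.
Therefore, yes, they correspond to the same arc.

Yes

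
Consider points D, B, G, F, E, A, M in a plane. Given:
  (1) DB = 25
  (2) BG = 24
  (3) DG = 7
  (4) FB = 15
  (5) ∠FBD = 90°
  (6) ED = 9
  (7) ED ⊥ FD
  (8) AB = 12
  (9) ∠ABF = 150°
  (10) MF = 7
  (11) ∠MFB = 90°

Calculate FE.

Step 1: By the law of cosines on triangle FBD: FD² = 15² + 25² − 2·15·25·cos(90°) = 850, so FD = 5·√34.
Step 2: By the law of cosines on triangle FDE: FE² = (5·√34)² + 9² − 2·5·√34·9·cos(90°) = 931, so FE = 7·√19.

Therefore, the length of FE = 7·√19.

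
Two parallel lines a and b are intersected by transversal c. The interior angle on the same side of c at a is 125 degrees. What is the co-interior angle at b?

Co-interior (same-side interior) angles are between the parallel lines on the same side of the transversal.
Unlike corresponding or alternate interior angles, they are supplementary rather than equal.
So the angle = 180 - 125 = 55 degrees.

55 degrees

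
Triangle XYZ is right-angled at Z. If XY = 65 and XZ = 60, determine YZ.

Rearranging the Pythagorean theorem to solve for the unknown leg:
leg^2 = hypotenuse^2 - known_leg^2 = 4225 - 3600 = 625
leg = sqrt(625) = 25.

25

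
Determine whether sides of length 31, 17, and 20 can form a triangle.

Check all three triangle inequalities:
31 + 17 = 48 > 20 ✓
31 + 20 = 51 > 17 ✓
17 + 20 = 37 > 31 ✓
All conditions hold, so these sides form a valid triangle.

Yes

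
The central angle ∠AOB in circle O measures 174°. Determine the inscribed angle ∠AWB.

An inscribed angle intercepts an arc from a point on the circle, while the central angle intercepts the same arc from the center.
The inscribed angle is always half the central angle: 174° / 2 = 87°.

87°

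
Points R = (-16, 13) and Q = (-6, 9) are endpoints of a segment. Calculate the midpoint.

M = ((x₁ + x₂)/2, (y₁ + y₂)/2)
= ((-16 + -6)/2, (13 + 9)/2)
= (-22/2, 22/2) = (-11, 11)

(-11, 11)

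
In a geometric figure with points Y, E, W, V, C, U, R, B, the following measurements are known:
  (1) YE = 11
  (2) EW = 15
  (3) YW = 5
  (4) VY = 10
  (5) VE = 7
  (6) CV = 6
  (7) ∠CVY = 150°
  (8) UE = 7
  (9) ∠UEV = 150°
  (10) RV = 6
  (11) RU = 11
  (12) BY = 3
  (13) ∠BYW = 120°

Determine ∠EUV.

Step 1: By the law of cosines on triangle UEV: UV² = 7² + 7² − 2·7·7·cos(150°) = 182.87, so UV ≈ 13.52.
Step 2: By the inverse law of cosines on triangle EUV: cos(∠EUV) = (7² + 13.52² − 7²) / (2·7·13.52) = 182.87/189.32 = 0.9659, so ∠EUV = 15°.

Therefore, the measure of angle ∠EUV = 15°.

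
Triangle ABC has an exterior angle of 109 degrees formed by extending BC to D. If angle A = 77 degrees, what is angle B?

The exterior angle theorem states that an exterior angle equals the sum of the two non-adjacent interior angles.
So 109 = 77 + angle B, which gives angle B = 109 - 77 = 32 degrees.

32 degrees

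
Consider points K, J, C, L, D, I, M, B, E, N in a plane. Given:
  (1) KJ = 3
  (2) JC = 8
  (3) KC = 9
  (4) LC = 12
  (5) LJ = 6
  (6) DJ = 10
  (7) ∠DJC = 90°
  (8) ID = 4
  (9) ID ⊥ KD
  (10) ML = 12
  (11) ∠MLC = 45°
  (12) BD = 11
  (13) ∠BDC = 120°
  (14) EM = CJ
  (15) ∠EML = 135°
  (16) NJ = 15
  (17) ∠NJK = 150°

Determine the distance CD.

Step 1: By the law of cosines on triangle CJD: CD² = 8² + 10² − 2·8·10·cos(90°) = 164, so CD = 2·√41.

Therefore, the length of CD = 2·√41.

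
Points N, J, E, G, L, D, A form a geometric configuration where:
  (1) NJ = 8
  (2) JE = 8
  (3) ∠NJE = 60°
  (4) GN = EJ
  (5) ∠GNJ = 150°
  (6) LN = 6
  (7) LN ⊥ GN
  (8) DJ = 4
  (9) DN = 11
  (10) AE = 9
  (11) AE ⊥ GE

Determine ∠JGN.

From the given relations: GN = EJ = 8.
Step 1: By the law of cosines on triangle GNJ: GJ² = 8² + 8² − 2·8·8·cos(150°) = 238.85, so GJ ≈ 15.45.
Step 2: By the inverse law of cosines on triangle JGN: cos(∠JGN) = (15.45² + 8² − 8²) / (2·15.45·8) = 238.85/247.28 = 0.9659, so ∠JGN = 15°.

Therefore, the measure of angle ∠JGN = 15°.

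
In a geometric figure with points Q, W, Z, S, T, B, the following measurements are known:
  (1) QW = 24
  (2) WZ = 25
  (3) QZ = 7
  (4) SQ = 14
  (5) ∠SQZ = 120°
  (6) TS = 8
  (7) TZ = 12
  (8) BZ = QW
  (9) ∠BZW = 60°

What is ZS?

Step 1: By the law of cosines on triangle ZQS: ZS² = 7² + 14² − 2·7·14·cos(120°) = 343, so ZS = 7·√7.

Therefore, the length of ZS = 7·√7.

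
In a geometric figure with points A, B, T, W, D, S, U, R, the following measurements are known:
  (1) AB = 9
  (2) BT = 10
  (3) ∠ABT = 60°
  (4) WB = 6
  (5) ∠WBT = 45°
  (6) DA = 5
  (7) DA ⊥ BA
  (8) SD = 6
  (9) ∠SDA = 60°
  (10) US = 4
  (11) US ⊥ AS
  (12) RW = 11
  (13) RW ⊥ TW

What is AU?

Step 1: By the law of cosines on triangle SDA: SA² = 6² + 5² − 2·6·5·cos(60°) = 31, so SA = √31.
Step 2: By the law of cosines on triangle ASU: AU² = √31² + 4² − 2·√31·4·cos(90°) = 47, so AU = √47.

Therefore, the length of AU = √47.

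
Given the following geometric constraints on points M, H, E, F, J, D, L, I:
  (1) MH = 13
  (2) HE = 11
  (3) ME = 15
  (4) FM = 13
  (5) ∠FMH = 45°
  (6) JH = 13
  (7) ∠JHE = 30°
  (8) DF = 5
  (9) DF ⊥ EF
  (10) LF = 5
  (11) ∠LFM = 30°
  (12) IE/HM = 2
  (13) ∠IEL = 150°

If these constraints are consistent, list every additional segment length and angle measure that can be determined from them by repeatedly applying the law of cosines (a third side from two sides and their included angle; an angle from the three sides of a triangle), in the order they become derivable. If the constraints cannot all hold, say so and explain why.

The constraints are consistent. Derivable facts, in order:
After 1 step:
- EJ ≈ 6.51
- HF ≈ 9.95
- ML ≈ 9.02
- ∠EHM = 76.86°
- ∠EMH = 45.57°
- ∠HEM = 57.56°
After 2 steps:
- ∠EJH = 57.72°
- ∠FHM = 67.5°
- ∠FLM = 133.91°
- ∠FML = 16.09°
- ∠HEJ = 92.28°
- ∠HFM = 67.5°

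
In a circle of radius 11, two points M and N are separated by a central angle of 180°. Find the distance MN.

Chord = 2(11) sin(90°) = 22

22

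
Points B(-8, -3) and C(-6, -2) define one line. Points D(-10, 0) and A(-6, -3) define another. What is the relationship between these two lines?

Slope of line 1: m1 = (-2 - -3)/(-6 - -8) = 1/2 = 1/2
Slope of line 2: m2 = (-3 - 0)/(-6 - -10) = -3/4 = -3/4
m1 != m2 (1/2 != -3/4), so not parallel.
m1 * m2 = (1/2) * (-3/4) = -3/8 != -1, so not perpendicular.
The lines are neither parallel nor perpendicular.

Neither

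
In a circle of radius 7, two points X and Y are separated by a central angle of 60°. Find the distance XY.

Chord length = 2r sin(θ/2)
= 2 × 7 × sin(60°/2)
= 2 × 7 × sin(30°)
= 7

7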